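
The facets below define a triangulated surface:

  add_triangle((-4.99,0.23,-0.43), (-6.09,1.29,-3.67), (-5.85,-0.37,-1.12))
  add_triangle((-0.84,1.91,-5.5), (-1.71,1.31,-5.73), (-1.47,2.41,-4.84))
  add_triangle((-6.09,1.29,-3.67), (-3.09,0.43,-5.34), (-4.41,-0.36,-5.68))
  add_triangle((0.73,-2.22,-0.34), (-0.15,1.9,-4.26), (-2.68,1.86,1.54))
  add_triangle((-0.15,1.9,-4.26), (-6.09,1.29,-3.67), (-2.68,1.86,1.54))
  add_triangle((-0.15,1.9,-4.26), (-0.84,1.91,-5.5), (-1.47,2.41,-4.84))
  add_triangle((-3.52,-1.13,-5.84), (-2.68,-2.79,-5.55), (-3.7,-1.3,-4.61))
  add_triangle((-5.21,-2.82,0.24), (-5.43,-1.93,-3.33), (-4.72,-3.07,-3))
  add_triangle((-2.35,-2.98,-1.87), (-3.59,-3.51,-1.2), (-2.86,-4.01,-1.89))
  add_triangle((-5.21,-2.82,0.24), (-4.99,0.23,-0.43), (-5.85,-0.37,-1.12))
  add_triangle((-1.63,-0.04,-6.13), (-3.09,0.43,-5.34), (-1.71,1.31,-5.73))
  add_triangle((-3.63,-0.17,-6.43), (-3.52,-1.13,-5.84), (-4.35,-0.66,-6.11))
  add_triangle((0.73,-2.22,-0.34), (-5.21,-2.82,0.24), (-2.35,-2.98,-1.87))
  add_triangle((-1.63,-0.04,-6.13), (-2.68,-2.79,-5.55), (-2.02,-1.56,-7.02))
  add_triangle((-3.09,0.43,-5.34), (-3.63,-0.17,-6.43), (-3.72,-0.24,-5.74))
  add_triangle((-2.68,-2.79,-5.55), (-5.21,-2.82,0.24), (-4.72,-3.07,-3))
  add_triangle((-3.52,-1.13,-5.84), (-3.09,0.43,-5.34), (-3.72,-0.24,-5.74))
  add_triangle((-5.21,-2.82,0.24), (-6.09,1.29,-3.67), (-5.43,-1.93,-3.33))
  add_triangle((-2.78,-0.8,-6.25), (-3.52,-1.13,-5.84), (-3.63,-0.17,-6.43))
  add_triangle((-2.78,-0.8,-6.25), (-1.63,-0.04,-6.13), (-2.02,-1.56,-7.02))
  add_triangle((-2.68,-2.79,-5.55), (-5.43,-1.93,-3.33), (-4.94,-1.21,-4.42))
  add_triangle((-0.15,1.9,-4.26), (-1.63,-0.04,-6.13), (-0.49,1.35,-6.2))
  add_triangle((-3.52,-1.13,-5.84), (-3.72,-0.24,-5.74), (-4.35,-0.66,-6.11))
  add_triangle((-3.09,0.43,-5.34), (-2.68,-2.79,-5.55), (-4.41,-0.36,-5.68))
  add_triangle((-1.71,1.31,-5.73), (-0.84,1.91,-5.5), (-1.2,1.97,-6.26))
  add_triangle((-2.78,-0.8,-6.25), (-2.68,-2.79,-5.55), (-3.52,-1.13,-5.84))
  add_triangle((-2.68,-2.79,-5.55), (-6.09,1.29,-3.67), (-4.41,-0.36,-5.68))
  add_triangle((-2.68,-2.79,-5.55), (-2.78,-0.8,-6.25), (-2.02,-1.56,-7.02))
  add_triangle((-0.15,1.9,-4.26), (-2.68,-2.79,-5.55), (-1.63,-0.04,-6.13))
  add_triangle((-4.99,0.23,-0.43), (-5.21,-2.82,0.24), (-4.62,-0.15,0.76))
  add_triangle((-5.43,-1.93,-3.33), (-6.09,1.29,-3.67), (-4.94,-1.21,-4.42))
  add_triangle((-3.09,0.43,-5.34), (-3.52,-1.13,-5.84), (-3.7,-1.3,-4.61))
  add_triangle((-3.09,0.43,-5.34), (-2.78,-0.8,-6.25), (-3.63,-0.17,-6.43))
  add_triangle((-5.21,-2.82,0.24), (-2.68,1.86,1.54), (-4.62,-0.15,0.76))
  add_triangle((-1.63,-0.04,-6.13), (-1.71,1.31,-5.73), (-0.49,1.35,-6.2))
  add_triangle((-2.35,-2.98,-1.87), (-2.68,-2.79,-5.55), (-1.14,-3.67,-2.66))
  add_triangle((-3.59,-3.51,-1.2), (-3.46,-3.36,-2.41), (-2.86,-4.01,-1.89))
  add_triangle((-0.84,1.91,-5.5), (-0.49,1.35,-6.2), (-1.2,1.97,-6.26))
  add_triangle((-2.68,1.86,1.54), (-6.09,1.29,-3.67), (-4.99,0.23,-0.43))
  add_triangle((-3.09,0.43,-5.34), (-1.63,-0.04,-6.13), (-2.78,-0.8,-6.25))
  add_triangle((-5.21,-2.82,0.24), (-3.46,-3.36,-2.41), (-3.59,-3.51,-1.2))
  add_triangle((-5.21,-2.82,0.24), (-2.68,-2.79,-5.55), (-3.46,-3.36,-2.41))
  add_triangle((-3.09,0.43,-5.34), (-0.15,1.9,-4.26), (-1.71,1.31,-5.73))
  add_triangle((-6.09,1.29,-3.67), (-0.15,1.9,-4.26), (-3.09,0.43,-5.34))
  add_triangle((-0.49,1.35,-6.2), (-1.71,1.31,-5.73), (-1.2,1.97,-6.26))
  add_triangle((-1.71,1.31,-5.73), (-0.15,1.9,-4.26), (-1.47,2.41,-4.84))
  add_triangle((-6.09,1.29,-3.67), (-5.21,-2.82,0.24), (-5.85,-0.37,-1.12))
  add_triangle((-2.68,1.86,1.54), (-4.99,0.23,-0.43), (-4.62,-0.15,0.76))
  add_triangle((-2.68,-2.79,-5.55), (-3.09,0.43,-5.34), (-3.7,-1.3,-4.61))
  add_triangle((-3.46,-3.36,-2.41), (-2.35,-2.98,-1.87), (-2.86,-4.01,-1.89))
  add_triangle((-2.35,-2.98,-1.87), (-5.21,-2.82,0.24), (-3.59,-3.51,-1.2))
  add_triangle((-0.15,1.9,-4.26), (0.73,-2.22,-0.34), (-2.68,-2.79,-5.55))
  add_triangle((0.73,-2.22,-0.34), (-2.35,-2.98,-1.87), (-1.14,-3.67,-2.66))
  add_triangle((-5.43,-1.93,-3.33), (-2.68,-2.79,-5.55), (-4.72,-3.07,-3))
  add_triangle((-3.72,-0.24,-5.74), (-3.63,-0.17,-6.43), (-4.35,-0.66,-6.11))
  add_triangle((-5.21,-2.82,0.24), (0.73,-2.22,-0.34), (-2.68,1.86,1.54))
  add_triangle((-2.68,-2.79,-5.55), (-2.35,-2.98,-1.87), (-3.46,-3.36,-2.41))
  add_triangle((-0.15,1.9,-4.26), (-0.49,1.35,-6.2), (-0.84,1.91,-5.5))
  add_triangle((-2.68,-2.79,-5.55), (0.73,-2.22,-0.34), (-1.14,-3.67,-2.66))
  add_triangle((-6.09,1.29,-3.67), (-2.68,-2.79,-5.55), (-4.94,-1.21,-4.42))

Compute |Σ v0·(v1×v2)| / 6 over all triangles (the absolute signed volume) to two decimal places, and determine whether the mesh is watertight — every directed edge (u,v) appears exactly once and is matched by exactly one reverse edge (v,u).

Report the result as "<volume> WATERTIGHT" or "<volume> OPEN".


123.35 WATERTIGHT

Per-triangle v0·(v1×v2)/6:
  t1: +2.1901
  t2: +1.0135
  t3: +3.8796
  t4: -3.2624
  t5: +11.4520
  t6: +0.6164
  t7: +1.8032
  t8: +4.4209
  t9: -0.4062
  t10: +1.9340
  t11: +2.2105
  t12: +0.8225
  t13: +4.0378
  t14: -1.4315
  t15: +0.3007
  t16: +1.2038
  t17: -0.4797
  t18: +10.7962
  t19: +0.9342
  t20: +1.6107
  t21: +4.2420
  t22: -0.8859
  t23: -0.4332
  t24: +3.6226
  t25: +0.0040
  t26: +1.9139
  t27: +5.1318
  t28: +2.5339
  t29: +0.3931
  t30: +2.7395
  t31: +4.3792
  t32: +1.2612
  t33: +0.4068
  t34: +1.3184
  t35: +1.8597
  t36: +3.3950
  t37: +0.9231
  t38: +0.2650
  t39: +6.0287
  t40: +1.8264
  t41: +1.7325
  t42: +4.3384
  t43: +0.4765
  t44: +7.5452
  t45: +0.7430
  t46: -1.4185
  t47: +4.0592
  t48: +2.2071
  t49: -3.7648
  t50: +0.2068
  t51: -0.6665
  t52: +6.9575
  t53: +1.3573
  t54: +4.7472
  t55: +0.1710
  t56: +2.3360
  t57: +1.4572
  t58: +0.5447
  t59: +1.6557
  t60: +4.0942
Σ = +123.3511 → |volume| = 123.35

Directed edges: 180 total, each appears once with its reverse present → watertight.


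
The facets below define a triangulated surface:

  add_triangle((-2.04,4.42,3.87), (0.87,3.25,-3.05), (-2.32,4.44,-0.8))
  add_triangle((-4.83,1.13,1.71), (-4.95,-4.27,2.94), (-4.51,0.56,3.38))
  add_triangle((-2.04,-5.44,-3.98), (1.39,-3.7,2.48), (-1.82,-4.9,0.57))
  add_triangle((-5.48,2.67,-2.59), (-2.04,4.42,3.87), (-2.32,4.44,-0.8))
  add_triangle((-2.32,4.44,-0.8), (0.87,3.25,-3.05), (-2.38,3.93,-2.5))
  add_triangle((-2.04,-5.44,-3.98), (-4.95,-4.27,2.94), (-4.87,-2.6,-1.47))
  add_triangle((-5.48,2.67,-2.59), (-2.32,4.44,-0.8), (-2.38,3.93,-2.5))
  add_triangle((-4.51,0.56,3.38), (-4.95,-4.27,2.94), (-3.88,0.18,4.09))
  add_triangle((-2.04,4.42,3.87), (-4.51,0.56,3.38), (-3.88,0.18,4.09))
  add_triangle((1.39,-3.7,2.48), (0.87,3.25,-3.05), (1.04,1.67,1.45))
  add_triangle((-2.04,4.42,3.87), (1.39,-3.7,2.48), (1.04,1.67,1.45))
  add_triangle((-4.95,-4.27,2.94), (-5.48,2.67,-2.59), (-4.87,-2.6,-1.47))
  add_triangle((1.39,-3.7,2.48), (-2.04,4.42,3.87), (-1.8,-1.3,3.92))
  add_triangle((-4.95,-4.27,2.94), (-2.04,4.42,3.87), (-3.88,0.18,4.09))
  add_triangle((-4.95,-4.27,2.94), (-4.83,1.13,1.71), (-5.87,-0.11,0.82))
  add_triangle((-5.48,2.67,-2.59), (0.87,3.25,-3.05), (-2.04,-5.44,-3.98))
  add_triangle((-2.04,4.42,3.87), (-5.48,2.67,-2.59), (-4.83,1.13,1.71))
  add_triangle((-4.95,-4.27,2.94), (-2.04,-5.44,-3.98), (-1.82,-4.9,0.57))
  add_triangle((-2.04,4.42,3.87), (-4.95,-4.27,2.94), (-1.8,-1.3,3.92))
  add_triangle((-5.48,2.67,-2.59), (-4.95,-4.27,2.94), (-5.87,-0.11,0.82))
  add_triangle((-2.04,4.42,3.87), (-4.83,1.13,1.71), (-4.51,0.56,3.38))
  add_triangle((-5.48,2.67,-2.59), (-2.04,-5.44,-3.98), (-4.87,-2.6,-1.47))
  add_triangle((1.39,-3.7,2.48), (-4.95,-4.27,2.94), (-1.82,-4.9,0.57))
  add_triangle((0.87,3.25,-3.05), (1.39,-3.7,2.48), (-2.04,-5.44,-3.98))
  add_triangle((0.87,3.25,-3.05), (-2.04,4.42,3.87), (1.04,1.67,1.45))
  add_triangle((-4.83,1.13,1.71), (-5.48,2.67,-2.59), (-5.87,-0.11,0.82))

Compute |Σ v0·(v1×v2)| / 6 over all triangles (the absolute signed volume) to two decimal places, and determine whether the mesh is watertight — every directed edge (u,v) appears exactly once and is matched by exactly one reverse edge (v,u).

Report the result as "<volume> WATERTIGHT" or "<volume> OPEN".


Per-triangle v0·(v1×v2)/6:
  t1: +9.3599
  t2: +7.3189
  t3: +10.3809
  t4: +13.6849
  t5: +4.0008
  t6: +20.1026
  t7: +4.9070
  t8: +4.5150
  t9: +4.2335
  t10: +4.2092
  t11: +7.6267
  t12: +18.9030
  t13: +8.9284
  t14: -1.3679
  t15: +6.9158
  t16: +30.4587
  t17: +17.8951
  t18: +12.7114
  t19: +13.9805
  t20: +7.6137
  t21: +6.9146
  t22: +18.5847
  t23: +11.1465
  t24: +12.0284
  t25: +7.8430
  t26: +6.8150
Σ = +269.7106 → |volume| = 269.71

Directed edges: 78 total; 6 unmatched, e.g. (0.87,3.25,-3.05)→(-2.38,3.93,-2.5) → open.

269.71 OPEN


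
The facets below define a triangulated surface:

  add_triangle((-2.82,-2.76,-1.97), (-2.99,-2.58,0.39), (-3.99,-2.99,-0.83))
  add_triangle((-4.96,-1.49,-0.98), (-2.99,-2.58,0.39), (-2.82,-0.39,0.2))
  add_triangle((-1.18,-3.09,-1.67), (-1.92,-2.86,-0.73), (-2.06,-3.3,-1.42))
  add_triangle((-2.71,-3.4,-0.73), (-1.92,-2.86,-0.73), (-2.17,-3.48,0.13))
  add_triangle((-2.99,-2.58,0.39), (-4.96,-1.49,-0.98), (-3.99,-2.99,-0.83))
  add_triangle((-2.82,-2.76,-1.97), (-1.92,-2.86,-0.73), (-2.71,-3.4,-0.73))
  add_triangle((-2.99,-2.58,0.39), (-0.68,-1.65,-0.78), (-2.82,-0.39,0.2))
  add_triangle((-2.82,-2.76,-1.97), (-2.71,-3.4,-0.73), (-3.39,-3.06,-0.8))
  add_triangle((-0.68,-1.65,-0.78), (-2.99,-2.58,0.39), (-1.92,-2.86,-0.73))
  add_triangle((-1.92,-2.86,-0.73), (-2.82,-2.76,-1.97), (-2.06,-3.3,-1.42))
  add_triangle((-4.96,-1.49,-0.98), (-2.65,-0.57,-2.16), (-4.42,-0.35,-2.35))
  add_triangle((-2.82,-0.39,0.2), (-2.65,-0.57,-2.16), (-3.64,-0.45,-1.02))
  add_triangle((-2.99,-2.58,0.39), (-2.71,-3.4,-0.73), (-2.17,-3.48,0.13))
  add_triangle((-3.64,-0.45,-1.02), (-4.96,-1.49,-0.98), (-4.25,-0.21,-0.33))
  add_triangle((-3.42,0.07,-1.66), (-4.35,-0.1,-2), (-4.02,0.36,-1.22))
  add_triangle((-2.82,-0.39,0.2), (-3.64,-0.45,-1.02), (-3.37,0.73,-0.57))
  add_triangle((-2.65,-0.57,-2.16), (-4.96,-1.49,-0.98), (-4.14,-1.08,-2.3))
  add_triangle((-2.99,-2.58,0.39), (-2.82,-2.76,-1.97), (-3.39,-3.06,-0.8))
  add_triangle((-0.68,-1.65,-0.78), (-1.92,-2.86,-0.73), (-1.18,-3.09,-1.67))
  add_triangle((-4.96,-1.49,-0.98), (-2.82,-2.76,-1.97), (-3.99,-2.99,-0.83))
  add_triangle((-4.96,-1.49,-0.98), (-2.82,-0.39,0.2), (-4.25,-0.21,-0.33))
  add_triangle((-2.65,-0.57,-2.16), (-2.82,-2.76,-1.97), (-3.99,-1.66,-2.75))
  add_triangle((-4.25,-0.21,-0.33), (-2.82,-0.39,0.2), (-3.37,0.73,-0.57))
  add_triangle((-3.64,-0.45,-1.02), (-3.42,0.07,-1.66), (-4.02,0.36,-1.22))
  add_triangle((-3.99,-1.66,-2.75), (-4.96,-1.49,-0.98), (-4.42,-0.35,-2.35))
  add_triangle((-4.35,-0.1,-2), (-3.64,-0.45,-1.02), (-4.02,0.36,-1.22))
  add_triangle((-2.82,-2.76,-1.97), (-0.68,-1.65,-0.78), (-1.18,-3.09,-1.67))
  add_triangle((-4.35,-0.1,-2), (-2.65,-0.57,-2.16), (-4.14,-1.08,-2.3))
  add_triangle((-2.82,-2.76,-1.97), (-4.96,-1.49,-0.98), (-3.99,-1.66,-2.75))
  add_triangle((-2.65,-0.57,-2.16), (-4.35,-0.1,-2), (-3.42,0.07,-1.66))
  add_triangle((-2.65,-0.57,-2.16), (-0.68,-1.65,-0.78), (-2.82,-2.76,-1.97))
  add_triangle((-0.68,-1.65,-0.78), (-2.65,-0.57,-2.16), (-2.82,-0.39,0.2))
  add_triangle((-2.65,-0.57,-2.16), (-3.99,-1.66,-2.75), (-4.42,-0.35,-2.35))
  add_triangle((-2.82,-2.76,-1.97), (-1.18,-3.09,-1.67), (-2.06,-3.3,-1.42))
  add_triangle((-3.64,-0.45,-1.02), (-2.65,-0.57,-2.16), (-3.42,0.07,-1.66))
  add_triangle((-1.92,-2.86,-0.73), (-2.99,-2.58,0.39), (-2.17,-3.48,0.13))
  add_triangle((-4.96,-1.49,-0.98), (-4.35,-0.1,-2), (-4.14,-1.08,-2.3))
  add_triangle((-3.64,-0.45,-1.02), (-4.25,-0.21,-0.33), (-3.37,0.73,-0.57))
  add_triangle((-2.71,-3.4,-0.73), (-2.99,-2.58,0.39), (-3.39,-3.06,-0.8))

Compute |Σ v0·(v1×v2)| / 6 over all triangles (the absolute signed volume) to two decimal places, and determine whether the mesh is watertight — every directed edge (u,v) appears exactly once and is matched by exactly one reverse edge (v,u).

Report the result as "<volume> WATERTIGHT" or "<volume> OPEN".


13.39 OPEN

Per-triangle v0·(v1×v2)/6:
  t1: +0.7475
  t2: +1.4233
  t3: +0.1810
  t4: +0.2184
  t5: +1.5103
  t6: +0.3214
  t7: -0.9735
  t8: +0.6920
  t9: -0.0014
  t10: +0.3600
  t11: -1.0467
  t12: -0.1812
  t13: +0.7870
  t14: +0.5364
  t15: +0.0964
  t16: -0.6982
  t17: -0.0556
  t18: -0.0451
  t19: +0.0267
  t20: +2.0264
  t21: +0.4751
  t22: +0.3613
  t23: +0.2113
  t24: -0.3368
  t25: +2.1488
  t26: +0.3812
  t27: -0.1139
  t28: +0.5259
  t29: +2.5631
  t30: +0.1338
  t31: +0.4329
  t32: -1.6378
  t33: +0.5769
  t34: +0.5276
  t35: -0.5269
  t36: -0.6937
  t37: +1.3241
  t38: +0.5272
  t39: +0.5843
Σ = +13.3897 → |volume| = 13.39

Directed edges: 117 total; 3 unmatched, e.g. (-3.64,-0.45,-1.02)→(-4.96,-1.49,-0.98) → open.


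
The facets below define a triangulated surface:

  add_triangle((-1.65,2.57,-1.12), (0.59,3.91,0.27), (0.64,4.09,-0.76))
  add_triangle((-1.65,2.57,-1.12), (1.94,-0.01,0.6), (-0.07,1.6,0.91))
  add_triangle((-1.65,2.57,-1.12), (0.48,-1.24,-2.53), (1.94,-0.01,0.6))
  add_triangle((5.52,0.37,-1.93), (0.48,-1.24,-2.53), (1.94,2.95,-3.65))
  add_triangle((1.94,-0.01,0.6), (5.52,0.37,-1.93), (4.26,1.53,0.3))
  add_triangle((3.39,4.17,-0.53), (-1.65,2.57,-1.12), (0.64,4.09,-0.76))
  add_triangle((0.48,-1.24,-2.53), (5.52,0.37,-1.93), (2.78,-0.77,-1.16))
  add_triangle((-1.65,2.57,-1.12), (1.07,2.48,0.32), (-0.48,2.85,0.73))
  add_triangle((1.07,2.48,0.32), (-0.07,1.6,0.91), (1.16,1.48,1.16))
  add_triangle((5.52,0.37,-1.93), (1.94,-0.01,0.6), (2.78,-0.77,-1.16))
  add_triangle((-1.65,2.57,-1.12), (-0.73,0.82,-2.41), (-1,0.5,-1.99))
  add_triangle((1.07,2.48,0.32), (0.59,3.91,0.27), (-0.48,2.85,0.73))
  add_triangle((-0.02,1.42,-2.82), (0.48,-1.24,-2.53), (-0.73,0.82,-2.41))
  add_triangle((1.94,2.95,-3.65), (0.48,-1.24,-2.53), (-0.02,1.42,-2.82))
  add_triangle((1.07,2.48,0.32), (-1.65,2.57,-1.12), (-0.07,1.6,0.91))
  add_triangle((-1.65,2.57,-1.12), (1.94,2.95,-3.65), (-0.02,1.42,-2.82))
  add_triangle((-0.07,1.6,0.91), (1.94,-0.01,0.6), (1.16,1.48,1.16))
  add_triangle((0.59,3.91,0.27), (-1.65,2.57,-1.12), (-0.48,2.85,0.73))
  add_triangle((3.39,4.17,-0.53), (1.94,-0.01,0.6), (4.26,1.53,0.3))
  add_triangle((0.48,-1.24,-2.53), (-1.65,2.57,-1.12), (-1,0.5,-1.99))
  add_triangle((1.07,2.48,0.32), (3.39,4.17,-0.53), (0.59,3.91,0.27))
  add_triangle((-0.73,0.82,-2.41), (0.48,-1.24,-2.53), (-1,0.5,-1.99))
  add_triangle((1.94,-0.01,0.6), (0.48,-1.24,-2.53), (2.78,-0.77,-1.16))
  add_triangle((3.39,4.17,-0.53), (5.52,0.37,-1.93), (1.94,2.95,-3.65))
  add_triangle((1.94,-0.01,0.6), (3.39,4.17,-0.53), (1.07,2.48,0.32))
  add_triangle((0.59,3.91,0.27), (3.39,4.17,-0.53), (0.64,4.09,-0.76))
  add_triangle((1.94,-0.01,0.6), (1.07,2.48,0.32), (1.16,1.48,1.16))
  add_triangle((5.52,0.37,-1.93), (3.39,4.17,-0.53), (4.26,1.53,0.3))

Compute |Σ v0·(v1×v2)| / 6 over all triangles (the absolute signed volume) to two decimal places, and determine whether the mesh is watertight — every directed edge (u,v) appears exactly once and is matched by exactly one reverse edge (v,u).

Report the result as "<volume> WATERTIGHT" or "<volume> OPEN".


Per-triangle v0·(v1×v2)/6:
  t1: +1.4036
  t2: -1.0869
  t3: -2.4623
  t4: +9.6064
  t5: +1.6941
  t6: +0.8563
  t7: +1.8583
  t8: -1.4389
  t9: +0.4562
  t10: +1.1489
  t11: +0.4425
  t12: +0.3300
  t13: +0.9345
  t14: +2.5831
  t15: +1.2585
  t16: +2.7118
  t17: +0.0332
  t18: +1.4775
  t19: +0.5856
  t20: -0.6530
  t21: +0.6385
  t22: +0.4238
  t23: +0.1538
  t24: +12.4794
  t25: +1.2537
  t26: +1.8633
  t27: +0.6492
  t28: +5.7408
Σ = +44.9416 → |volume| = 44.94

Directed edges: 84 total; 6 unmatched, e.g. (3.39,4.17,-0.53)→(-1.65,2.57,-1.12) → open.

44.94 OPEN


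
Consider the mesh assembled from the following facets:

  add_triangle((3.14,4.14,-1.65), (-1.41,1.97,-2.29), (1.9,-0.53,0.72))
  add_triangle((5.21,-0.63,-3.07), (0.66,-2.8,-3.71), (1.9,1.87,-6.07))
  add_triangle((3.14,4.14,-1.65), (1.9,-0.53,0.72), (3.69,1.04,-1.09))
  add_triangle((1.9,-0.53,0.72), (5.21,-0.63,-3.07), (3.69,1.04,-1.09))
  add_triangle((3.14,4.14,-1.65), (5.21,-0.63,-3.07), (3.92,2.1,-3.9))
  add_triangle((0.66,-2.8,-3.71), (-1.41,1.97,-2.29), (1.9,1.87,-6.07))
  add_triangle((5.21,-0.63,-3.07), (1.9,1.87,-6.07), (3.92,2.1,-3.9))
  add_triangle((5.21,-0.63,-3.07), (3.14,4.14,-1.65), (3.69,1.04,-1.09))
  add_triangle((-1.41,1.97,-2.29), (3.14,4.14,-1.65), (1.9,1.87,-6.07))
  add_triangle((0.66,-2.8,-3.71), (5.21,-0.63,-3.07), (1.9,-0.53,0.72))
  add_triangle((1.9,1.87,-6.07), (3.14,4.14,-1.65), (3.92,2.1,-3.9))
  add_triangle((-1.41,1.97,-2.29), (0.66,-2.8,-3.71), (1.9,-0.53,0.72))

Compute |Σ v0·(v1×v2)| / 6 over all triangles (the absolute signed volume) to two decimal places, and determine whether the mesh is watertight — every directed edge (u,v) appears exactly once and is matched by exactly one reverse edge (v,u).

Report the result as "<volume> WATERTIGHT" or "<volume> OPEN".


Per-triangle v0·(v1×v2)/6:
  t1: -1.3708
  t2: +17.7484
  t3: +2.0914
  t4: +2.6567
  t5: +6.6882
  t6: +9.1250
  t7: +8.1654
  t8: +3.9972
  t9: +11.1702
  t10: +5.2110
  t11: +7.5324
  t12: -3.4316
Σ = +69.5835 → |volume| = 69.58

Directed edges: 36 total, each appears once with its reverse present → watertight.

69.58 WATERTIGHT


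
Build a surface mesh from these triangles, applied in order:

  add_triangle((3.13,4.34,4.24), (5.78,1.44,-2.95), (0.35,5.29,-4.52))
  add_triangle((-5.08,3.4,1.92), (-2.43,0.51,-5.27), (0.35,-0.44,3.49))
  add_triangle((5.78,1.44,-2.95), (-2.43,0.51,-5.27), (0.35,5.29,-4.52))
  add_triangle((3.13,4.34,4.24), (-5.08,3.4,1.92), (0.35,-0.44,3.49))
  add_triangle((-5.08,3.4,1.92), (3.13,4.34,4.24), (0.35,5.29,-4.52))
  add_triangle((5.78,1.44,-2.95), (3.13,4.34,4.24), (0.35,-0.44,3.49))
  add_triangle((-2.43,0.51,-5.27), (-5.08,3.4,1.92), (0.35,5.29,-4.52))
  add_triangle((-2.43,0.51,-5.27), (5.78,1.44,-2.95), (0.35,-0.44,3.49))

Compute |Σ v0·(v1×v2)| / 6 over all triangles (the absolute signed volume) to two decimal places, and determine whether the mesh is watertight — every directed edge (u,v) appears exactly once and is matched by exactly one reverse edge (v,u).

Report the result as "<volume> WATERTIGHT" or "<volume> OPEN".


194.57 WATERTIGHT

Per-triangle v0·(v1×v2)/6:
  t1: +44.1471
  t2: +4.5018
  t3: +27.9647
  t4: +20.6796
  t5: +49.2696
  t6: +15.5469
  t7: +33.0918
  t8: -0.6356
Σ = +194.5658 → |volume| = 194.57

Directed edges: 24 total, each appears once with its reverse present → watertight.


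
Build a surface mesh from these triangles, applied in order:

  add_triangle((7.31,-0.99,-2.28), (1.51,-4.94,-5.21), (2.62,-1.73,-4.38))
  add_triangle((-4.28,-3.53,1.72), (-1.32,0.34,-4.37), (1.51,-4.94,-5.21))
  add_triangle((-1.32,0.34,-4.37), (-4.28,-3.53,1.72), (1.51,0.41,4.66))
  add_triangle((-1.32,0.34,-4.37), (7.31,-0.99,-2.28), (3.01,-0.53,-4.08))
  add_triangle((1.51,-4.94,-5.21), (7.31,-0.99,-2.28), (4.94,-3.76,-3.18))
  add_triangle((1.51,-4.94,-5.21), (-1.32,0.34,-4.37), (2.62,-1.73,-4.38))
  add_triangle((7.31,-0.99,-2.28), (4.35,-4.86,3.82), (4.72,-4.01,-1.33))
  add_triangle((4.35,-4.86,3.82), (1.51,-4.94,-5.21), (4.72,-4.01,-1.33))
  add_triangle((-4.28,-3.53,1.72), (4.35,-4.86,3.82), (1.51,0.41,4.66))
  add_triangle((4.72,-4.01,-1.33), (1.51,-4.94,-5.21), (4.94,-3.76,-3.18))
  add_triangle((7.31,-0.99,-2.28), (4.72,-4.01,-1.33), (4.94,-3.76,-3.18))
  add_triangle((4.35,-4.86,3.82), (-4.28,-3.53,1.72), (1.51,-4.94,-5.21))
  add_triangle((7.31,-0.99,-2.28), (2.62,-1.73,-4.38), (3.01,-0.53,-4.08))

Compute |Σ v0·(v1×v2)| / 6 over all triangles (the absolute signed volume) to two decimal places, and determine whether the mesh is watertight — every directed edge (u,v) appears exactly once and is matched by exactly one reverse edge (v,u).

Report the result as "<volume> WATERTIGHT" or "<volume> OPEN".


Per-triangle v0·(v1×v2)/6:
  t1: +12.6155
  t2: +26.3133
  t3: +2.4473
  t4: +1.3298
  t5: +8.3891
  t6: +10.7000
  t7: +20.5197
  t8: +18.8987
  t9: +28.4200
  t10: +6.7884
  t11: +7.2672
  t12: +52.3070
  t13: +4.7317
Σ = +200.7279 → |volume| = 200.73

Directed edges: 39 total; 7 unmatched, e.g. (1.51,0.41,4.66)→(-1.32,0.34,-4.37) → open.

200.73 OPEN


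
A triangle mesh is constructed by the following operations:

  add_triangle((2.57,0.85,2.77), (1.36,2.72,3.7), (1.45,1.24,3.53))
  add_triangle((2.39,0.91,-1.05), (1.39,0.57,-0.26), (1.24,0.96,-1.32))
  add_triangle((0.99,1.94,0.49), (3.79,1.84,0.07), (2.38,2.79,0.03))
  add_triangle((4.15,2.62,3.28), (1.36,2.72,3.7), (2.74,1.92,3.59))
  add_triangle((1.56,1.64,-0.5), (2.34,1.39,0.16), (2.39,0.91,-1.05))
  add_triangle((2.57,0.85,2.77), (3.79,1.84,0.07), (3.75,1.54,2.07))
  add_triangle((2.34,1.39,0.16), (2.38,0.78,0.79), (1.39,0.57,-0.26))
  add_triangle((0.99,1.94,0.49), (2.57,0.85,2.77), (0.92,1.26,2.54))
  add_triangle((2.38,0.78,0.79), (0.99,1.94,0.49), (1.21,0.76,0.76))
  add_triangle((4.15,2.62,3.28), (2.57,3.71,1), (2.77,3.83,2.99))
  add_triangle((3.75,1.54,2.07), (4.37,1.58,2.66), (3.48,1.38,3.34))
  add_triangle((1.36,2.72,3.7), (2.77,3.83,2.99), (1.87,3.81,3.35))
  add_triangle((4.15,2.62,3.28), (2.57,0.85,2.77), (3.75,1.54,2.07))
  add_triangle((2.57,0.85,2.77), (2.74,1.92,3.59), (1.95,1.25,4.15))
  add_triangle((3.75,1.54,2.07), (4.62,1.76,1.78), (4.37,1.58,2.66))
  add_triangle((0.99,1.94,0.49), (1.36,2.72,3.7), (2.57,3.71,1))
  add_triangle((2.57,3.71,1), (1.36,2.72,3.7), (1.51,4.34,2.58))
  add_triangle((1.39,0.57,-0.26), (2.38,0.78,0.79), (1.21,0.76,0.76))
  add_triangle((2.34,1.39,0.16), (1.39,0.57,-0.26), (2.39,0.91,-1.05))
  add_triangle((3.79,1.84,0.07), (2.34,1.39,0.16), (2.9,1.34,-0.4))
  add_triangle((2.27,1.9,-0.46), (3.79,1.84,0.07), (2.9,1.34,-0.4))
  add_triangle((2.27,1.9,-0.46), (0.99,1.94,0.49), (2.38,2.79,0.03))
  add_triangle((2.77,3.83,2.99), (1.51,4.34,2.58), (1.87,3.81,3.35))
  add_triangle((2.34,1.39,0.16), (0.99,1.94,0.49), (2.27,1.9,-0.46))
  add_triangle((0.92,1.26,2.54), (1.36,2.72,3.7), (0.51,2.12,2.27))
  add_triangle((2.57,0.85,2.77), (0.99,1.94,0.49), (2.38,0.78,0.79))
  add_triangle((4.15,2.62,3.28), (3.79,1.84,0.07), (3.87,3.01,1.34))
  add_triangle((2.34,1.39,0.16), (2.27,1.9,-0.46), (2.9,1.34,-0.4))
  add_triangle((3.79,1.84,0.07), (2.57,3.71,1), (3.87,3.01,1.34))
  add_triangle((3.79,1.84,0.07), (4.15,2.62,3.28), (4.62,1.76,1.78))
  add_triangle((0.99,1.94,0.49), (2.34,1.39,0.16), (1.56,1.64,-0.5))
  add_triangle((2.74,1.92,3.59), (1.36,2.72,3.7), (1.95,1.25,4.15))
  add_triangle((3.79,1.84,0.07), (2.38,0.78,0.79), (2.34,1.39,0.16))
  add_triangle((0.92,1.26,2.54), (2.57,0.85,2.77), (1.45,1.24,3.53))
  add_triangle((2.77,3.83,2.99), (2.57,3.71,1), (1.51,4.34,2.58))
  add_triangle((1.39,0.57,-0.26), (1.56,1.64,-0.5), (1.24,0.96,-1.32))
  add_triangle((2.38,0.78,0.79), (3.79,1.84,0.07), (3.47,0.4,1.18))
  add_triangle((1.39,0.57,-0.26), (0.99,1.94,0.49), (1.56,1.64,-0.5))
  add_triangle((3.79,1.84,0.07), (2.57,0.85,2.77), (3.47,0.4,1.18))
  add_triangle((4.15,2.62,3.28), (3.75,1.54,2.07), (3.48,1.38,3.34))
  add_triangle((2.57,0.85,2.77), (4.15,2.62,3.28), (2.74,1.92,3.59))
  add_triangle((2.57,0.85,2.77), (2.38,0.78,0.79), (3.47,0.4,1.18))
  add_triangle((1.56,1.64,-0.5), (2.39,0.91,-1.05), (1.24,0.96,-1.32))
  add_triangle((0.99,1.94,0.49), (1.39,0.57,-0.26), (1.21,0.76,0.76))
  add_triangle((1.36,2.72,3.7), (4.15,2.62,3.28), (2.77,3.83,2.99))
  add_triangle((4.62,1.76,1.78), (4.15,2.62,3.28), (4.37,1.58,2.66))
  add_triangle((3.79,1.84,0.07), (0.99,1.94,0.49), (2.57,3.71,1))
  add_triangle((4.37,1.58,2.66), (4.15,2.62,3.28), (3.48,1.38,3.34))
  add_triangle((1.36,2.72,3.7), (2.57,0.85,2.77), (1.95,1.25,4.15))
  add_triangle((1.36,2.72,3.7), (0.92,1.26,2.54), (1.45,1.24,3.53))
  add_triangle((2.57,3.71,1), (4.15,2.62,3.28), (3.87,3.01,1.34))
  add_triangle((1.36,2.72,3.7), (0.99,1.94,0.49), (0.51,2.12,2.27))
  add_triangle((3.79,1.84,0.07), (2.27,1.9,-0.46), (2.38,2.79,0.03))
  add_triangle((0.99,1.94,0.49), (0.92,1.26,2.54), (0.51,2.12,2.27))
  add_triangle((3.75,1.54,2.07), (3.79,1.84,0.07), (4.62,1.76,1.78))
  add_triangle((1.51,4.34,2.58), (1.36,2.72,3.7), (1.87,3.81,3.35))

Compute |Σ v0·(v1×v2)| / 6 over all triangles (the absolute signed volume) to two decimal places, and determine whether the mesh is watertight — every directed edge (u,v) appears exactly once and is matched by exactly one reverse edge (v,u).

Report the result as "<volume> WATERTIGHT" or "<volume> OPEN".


19.69 WATERTIGHT

Per-triangle v0·(v1×v2)/6:
  t1: +1.1852
  t2: -0.0807
  t3: +0.4999
  t4: +1.4886
  t5: +0.4582
  t6: +0.0201
  t7: +0.1503
  t8: -1.3057
  t9: +0.2064
  t10: +2.6406
  t11: -0.1827
  t12: +0.7456
  t13: +0.9004
  t14: +0.7244
  t15: -0.1246
  t16: +0.6599
  t17: -2.2881
  t18: -0.1203
  t19: +0.0504
  t20: -0.0677
  t21: +0.2501
  t22: +0.0069
  t23: +0.8474
  t24: -0.4152
  t25: +0.1253
  t26: -1.2279
  t27: +1.8039
  t28: -0.2205
  t29: +1.2924
  t30: +1.6251
  t31: +0.4374
  t32: +1.3891
  t33: -0.1474
  t34: -0.3009
  t35: +1.9133
  t36: -0.2304
  t37: -0.3407
  t38: -0.2305
  t39: +1.9289
  t40: -0.8425
  t41: +0.8583
  t42: -0.5607
  t43: +0.3590
  t44: -0.3093
  t45: +2.7480
  t46: +0.8908
  t47: +0.1444
  t48: +0.9293
  t49: -1.4127
  t50: +0.0685
  t51: +2.0773
  t52: +0.5414
  t53: +0.5112
  t54: -0.5662
  t55: -0.3100
  t56: +0.4956
Σ = +19.6887 → |volume| = 19.69

Directed edges: 168 total, each appears once with its reverse present → watertight.


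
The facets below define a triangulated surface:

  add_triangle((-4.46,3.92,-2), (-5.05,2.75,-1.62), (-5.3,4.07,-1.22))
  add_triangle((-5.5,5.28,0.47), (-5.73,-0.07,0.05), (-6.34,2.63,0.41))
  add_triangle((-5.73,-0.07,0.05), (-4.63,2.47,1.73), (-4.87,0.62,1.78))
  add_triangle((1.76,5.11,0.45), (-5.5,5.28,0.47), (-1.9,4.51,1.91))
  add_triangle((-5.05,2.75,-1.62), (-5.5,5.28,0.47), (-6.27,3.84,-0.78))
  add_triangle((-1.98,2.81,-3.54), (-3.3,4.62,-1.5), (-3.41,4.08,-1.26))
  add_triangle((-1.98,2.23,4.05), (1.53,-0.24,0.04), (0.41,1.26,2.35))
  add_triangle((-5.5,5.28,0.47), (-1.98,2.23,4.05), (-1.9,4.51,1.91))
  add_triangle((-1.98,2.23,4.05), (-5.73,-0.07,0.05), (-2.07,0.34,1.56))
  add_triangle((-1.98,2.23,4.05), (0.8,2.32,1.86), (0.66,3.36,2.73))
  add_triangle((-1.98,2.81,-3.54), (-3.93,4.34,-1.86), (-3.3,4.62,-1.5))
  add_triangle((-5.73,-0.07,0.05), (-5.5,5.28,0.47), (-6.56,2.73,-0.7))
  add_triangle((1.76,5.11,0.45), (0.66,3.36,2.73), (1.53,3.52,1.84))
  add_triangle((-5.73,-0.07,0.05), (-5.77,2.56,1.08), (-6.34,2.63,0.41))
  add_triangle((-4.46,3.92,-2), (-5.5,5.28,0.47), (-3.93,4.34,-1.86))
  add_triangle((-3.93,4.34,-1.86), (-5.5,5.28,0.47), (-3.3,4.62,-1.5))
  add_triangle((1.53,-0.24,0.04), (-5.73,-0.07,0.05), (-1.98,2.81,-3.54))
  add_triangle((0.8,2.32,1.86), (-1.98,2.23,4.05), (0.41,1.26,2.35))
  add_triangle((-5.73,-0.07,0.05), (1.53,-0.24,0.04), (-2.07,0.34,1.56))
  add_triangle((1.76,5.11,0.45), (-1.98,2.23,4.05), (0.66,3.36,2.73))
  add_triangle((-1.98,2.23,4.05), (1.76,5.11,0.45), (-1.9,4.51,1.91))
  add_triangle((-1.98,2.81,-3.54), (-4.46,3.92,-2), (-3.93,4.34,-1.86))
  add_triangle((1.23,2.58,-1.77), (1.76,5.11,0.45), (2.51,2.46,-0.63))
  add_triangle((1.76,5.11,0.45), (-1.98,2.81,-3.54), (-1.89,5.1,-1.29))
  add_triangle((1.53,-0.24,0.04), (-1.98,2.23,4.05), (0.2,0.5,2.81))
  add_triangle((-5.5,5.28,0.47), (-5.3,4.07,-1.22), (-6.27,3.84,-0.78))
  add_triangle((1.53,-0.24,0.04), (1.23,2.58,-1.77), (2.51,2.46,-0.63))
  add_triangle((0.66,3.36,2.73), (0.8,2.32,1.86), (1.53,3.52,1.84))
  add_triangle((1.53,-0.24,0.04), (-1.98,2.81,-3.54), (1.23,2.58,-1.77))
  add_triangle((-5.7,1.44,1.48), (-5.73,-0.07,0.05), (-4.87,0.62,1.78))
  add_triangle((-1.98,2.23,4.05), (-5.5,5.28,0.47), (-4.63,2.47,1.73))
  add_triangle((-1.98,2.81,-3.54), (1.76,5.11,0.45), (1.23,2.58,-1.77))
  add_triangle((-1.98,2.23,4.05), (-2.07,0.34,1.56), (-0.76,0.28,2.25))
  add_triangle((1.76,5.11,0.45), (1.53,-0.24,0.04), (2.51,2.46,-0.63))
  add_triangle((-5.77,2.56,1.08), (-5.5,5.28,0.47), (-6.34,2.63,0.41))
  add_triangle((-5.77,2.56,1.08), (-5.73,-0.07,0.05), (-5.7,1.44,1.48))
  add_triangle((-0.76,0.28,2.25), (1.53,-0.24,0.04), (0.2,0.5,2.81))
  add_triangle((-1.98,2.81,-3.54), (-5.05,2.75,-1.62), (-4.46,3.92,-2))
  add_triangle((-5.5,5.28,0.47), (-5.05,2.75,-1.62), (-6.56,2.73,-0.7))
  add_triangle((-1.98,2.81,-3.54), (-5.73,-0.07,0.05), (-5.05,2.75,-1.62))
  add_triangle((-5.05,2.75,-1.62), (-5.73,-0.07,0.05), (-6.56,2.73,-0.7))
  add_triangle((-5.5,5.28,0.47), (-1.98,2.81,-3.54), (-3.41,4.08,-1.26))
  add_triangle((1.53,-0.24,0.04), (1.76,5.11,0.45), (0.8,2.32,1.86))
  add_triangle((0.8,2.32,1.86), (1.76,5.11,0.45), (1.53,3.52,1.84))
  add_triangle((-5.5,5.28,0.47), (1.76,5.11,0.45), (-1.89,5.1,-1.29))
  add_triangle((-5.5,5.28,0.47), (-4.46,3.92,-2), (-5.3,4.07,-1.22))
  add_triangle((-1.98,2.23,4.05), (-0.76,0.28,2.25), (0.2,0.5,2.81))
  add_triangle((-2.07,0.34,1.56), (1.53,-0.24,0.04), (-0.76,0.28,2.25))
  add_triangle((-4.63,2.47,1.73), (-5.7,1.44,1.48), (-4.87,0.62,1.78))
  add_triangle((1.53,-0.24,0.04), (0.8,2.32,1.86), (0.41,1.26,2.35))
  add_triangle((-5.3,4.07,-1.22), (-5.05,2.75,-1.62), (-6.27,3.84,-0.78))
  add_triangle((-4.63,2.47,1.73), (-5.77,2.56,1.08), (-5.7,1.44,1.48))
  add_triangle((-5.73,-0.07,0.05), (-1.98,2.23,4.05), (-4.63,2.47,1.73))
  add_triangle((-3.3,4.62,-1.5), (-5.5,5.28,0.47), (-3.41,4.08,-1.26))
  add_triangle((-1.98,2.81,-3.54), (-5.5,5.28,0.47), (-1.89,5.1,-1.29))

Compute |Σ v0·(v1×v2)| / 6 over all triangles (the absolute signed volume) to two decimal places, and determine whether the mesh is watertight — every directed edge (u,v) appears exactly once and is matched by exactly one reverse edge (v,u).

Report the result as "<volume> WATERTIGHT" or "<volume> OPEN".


Per-triangle v0·(v1×v2)/6:
  t1: +1.1700
  t2: +0.7200
  t3: -3.0960
  t4: +9.4147
  t5: -1.5677
  t6: -1.0016
  t7: +0.2402
  t8: +9.0278
  t9: +1.9126
  t10: +0.3977
  t11: +1.6888
  t12: +4.9994
  t13: +1.3064
  t14: +1.7713
  t15: +1.9659
  t16: +1.9961
  t17: +0.7344
  t18: +1.4027
  t19: +0.3995
  t20: +4.0649
  t21: +7.7932
  t22: +1.6687
  t23: +2.5820
  t24: +7.3963
  t25: +0.8170
  t26: +2.1139
  t27: +0.8196
  t28: +0.1849
  t29: +1.3179
  t30: +1.5768
  t31: +7.4278
  t32: +6.1153
  t33: +0.9653
  t34: +1.2494
  t35: +2.2195
  t36: +2.1085
  t37: +0.1926
  t38: +2.8163
  t39: +4.2849
  t40: +5.0478
  t41: +2.4325
  t42: -1.4489
  t43: +2.2740
  t44: -0.4467
  t45: +10.8555
  t46: +1.6675
  t47: +0.7783
  t48: +0.0573
  t49: +0.9428
  t50: +0.8377
  t51: +1.0549
  t52: +1.0693
  t53: +6.0931
  t54: -0.7477
  t55: +9.9616
Σ = +131.6264 → |volume| = 131.63

Directed edges: 165 total; 3 unmatched, e.g. (-5.5,5.28,0.47)→(-4.63,2.47,1.73) → open.

131.63 OPEN


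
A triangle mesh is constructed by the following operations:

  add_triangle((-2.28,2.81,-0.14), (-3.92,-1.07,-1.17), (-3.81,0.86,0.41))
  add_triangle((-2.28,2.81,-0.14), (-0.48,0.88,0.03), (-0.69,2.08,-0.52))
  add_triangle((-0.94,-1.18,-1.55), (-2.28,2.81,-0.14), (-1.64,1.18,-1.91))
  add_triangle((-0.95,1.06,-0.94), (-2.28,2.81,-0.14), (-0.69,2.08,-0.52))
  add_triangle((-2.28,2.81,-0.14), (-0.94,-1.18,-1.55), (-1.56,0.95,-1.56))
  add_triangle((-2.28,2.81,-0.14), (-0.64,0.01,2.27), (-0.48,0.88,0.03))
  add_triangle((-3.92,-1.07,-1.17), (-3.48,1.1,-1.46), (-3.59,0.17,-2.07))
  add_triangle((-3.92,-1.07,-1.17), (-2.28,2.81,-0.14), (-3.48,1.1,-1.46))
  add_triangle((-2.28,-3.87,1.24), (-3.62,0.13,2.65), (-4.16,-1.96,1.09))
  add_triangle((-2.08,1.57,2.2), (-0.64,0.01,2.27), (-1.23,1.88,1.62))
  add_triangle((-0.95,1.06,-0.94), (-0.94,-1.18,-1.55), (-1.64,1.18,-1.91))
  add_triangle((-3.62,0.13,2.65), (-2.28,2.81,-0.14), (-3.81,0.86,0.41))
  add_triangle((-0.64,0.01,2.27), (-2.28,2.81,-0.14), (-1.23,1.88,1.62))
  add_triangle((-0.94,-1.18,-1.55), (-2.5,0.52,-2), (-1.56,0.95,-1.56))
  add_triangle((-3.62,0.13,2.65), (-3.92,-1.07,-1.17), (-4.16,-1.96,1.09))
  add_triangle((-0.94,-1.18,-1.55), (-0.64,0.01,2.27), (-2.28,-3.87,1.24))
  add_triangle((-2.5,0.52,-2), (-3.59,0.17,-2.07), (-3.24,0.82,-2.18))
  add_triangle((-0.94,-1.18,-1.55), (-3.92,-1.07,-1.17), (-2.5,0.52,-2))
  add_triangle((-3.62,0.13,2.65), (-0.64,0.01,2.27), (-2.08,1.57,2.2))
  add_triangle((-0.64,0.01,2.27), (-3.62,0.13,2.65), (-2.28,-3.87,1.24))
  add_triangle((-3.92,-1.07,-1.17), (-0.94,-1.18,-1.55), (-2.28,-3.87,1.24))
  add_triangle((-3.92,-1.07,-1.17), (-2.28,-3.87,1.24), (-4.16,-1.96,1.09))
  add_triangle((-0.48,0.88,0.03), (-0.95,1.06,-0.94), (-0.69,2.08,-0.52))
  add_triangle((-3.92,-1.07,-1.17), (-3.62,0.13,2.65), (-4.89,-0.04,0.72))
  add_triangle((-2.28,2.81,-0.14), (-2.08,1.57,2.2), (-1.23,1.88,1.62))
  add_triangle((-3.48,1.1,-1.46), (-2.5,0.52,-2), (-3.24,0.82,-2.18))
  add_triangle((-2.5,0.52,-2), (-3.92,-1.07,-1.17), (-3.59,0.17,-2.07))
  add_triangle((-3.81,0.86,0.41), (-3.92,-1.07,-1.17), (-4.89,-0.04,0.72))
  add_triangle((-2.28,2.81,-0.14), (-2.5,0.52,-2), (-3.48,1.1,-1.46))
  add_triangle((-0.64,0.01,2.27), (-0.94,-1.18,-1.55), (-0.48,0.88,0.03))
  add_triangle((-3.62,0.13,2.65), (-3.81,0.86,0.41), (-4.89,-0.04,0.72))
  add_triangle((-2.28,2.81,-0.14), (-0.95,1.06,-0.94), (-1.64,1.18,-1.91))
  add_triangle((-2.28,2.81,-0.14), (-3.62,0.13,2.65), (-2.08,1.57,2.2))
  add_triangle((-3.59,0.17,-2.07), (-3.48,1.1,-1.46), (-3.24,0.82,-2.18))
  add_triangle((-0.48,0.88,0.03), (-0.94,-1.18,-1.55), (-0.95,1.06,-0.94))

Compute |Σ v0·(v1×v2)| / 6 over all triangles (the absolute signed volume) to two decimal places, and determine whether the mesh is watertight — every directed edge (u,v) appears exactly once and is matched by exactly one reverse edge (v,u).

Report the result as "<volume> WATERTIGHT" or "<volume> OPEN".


41.23 OPEN

Per-triangle v0·(v1×v2)/6:
  t1: +2.7985
  t2: +0.0801
  t3: +1.1308
  t4: +0.4321
  t5: -0.7496
  t6: +0.2707
  t7: +1.0207
  t8: +1.6687
  t9: +4.1160
  t10: +0.5779
  t11: -0.0376
  t12: +3.1266
  t13: -0.8213
  t14: +0.3868
  t15: +3.7127
  t16: -1.1622
  t17: +0.1478
  t18: +1.7537
  t19: +1.6306
  t20: +4.2987
  t21: +3.8521
  t22: +3.9127
  t23: -0.0959
  t24: +1.5635
  t25: +0.9622
  t26: -0.0160
  t27: +0.1576
  t28: +1.3967
  t29: +1.0246
  t30: -0.6677
  t31: +1.5572
  t32: +0.2056
  t33: +2.7470
  t34: +0.3925
  t35: -0.1444
Σ = +41.2294 → |volume| = 41.23

Directed edges: 105 total; 3 unmatched, e.g. (-1.56,0.95,-1.56)→(-2.28,2.81,-0.14) → open.


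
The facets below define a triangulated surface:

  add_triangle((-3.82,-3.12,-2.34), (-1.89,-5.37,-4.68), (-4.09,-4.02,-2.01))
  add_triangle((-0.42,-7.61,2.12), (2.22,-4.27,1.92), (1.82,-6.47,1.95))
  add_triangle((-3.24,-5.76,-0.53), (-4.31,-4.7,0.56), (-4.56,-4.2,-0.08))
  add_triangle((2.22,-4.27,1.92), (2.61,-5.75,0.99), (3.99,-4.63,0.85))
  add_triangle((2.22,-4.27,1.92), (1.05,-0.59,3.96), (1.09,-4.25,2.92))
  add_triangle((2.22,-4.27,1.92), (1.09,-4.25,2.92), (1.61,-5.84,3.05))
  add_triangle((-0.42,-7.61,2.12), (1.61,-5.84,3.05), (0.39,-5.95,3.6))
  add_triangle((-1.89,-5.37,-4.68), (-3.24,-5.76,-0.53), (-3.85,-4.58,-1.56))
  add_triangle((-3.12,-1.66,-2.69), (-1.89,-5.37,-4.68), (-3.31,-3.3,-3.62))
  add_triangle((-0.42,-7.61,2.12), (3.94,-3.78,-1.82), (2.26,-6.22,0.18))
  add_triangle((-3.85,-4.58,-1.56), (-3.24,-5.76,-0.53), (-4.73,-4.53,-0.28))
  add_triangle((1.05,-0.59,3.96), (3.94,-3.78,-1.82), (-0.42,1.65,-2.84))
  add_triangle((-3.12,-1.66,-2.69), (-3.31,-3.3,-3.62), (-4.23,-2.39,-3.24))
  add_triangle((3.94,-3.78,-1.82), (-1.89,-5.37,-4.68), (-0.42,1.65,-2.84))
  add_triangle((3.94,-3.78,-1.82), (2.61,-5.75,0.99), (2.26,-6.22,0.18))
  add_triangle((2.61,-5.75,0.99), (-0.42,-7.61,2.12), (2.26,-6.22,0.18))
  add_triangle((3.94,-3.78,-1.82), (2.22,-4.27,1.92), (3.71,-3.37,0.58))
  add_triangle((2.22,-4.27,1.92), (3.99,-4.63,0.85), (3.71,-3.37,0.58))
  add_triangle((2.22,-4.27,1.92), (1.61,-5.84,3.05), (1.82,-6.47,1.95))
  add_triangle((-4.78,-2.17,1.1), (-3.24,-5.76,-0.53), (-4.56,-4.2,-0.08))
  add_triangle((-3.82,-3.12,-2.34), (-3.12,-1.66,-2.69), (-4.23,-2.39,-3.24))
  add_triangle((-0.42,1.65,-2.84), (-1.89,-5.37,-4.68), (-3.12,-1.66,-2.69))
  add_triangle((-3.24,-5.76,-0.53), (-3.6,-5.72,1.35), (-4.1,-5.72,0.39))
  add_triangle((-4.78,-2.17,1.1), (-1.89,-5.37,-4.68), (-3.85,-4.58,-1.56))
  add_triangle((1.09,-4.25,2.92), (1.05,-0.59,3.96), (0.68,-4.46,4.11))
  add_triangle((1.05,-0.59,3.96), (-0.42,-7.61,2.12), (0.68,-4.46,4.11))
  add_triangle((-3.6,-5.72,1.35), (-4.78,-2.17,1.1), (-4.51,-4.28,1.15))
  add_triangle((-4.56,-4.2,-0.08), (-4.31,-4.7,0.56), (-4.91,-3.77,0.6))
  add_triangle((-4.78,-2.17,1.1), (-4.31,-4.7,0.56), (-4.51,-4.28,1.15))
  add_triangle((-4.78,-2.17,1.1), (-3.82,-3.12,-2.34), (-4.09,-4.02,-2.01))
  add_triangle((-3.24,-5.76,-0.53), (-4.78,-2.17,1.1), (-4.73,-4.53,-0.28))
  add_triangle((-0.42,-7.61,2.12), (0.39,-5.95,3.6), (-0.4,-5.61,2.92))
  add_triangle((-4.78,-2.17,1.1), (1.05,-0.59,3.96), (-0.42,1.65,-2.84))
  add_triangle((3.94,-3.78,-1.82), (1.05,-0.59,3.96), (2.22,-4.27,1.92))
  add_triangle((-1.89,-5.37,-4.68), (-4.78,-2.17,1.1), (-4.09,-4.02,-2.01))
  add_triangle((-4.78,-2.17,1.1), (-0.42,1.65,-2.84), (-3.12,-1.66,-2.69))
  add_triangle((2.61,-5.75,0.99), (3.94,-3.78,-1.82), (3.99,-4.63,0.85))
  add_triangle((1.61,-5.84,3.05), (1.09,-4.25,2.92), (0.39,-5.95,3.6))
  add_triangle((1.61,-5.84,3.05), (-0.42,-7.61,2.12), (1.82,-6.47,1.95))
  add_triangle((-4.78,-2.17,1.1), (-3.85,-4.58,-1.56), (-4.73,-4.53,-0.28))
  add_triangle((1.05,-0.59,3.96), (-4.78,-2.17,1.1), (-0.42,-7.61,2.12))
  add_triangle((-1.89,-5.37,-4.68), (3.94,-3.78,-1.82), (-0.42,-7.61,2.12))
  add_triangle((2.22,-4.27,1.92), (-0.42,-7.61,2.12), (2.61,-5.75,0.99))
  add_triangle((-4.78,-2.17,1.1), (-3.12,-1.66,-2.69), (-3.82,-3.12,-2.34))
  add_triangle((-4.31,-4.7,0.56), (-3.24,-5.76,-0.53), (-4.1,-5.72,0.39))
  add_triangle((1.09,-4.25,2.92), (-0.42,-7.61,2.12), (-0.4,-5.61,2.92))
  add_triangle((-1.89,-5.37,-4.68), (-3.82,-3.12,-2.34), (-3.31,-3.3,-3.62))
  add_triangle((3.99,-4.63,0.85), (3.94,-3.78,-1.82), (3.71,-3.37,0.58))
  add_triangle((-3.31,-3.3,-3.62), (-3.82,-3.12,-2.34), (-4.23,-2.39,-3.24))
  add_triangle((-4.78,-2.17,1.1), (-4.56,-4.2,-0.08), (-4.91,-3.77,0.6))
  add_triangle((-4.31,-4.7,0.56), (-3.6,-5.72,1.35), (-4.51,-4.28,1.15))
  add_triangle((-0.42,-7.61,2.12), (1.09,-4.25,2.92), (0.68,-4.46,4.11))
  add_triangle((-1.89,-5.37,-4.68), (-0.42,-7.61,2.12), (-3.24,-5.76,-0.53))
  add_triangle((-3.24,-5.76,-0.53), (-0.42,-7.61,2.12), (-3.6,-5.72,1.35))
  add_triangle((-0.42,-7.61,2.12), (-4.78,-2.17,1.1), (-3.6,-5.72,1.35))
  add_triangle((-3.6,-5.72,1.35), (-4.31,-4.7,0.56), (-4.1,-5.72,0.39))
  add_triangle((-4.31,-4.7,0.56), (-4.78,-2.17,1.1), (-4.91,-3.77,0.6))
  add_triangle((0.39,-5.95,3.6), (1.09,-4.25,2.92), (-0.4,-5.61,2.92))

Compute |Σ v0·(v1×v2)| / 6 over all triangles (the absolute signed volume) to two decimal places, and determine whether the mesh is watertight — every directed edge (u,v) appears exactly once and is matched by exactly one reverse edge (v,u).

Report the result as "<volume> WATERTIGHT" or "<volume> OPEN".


Per-triangle v0·(v1×v2)/6:
  t1: +2.7306
  t2: -1.5573
  t3: +1.6035
  t4: +2.1299
  t5: +3.4776
  t6: +0.6863
  t7: +3.4639
  t8: +6.3543
  t9: +0.7022
  t10: +1.3159
  t11: +2.5522
  t12: +4.4716
  t13: +0.3813
  t14: +18.8588
  t15: +3.2329
  t16: +3.7450
  t17: -3.5898
  t18: +0.6629
  t19: +1.4395
  t20: -1.6946
  t21: -0.1611
  t22: +8.5953
  t23: +1.2531
  t24: +2.7487
  t25: +1.8336
  t26: +0.5213
  t27: +0.5626
  t28: +0.7443
  t29: +1.0132
  t30: +2.2895
  t31: +2.2548
  t32: +1.4592
  t33: +3.6658
  t34: +7.0541
  t35: +1.7933
  t36: +5.5674
  t37: +4.5841
  t38: +0.8132
  t39: +3.5678
  t40: +1.5553
  t41: +23.1153
  t42: +38.3041
  t43: +4.6177
  t44: +3.1378
  t45: +0.6249
  t46: -2.4790
  t47: +2.5415
  t48: +1.5429
  t49: +1.3260
  t50: +0.4873
  t51: +1.1313
  t52: +2.7781
  t53: +18.5748
  t54: +7.9896
  t55: +3.5031
  t56: +0.9755
  t57: +0.6280
  t58: -0.1163
Σ = +211.3650 → |volume| = 211.36

Directed edges: 174 total, each appears once with its reverse present → watertight.

211.36 WATERTIGHT


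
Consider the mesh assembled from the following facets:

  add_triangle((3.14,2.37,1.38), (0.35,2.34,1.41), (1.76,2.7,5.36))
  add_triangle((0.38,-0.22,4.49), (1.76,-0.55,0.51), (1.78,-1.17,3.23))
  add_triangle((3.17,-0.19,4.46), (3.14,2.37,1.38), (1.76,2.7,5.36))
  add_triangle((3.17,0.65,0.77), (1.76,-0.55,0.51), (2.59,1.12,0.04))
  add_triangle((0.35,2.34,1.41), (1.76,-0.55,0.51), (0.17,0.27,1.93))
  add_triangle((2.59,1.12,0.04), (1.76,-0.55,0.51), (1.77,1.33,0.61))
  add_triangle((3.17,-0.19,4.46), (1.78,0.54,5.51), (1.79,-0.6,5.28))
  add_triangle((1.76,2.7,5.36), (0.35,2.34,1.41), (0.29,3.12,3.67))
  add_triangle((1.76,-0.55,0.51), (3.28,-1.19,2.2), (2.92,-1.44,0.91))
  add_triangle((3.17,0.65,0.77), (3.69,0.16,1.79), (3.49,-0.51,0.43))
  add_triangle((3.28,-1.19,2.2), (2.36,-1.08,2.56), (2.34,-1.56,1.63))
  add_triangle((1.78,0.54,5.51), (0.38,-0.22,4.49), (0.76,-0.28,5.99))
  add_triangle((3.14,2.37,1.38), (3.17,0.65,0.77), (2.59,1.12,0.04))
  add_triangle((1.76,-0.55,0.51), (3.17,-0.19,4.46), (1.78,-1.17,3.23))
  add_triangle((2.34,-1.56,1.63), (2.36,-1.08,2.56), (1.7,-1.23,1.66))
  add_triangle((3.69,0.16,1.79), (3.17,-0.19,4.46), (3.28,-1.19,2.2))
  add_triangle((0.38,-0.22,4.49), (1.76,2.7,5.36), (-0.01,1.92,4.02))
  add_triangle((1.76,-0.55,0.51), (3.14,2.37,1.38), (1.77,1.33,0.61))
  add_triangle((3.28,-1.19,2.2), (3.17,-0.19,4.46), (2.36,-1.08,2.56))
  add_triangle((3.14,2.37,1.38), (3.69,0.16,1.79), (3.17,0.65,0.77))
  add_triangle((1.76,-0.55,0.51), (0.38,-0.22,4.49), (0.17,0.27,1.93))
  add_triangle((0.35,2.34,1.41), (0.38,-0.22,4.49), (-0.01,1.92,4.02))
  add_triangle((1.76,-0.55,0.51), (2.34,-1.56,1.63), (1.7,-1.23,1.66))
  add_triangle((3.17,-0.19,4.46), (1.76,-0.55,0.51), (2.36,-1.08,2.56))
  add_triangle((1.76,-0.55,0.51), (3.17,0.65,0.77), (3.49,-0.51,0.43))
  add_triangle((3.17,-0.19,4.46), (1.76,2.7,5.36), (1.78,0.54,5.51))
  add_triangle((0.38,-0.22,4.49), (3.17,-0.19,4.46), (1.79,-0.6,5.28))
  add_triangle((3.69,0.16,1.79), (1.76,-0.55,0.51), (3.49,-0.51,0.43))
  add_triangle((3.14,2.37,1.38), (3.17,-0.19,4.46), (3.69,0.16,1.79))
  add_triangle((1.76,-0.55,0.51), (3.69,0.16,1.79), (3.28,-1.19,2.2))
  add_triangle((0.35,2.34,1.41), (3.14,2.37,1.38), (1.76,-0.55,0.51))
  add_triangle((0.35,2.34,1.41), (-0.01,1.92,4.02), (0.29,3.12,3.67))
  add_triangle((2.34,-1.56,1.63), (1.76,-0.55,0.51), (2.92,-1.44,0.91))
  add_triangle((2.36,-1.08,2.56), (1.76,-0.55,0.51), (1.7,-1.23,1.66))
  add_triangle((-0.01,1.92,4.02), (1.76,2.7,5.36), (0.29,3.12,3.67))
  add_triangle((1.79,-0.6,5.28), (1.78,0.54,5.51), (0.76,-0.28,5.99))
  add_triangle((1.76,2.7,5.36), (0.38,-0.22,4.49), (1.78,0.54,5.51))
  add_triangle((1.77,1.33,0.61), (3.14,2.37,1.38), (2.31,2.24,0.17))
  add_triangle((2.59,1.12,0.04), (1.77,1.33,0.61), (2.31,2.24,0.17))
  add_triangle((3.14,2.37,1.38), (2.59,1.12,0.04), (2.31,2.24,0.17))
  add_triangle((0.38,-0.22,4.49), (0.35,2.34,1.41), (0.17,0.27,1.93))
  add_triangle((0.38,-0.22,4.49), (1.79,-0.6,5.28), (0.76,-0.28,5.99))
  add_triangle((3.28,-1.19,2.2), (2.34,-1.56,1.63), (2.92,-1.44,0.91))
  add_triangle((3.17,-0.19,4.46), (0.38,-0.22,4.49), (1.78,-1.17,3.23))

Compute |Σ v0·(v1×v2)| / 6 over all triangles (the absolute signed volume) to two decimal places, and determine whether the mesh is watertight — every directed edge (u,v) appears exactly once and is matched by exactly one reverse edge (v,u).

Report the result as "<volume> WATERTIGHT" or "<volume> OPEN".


35.24 WATERTIGHT

Per-triangle v0·(v1×v2)/6:
  t1: +4.0809
  t2: -0.7079
  t3: +8.4004
  t4: +0.2578
  t5: -1.2272
  t6: -0.4474
  t7: +1.7260
  t8: +1.2039
  t9: +0.1903
  t10: +0.7104
  t11: +0.3724
  t12: +0.1401
  t13: +0.7293
  t14: +1.2750
  t15: +0.1261
  t16: +2.2716
  t17: +2.8460
  t18: -0.1642
  t19: +0.7983
  t20: +1.0096
  t21: -0.4710
  t22: -0.9968
  t23: -0.0887
  t24: -0.7964
  t25: -0.2544
  t26: +3.4698
  t27: -0.7419
  t28: +0.3467
  t29: +3.9858
  t30: +0.5162
  t31: -0.9486
  t32: +0.0102
  t33: -0.1318
  t34: -0.2673
  t35: +1.5963
  t36: +1.2730
  t37: +2.1206
  t38: -0.0463
  t39: -0.2794
  t40: +0.6546
  t41: +0.0509
  t42: +0.0782
  t43: +0.4202
  t44: +2.1464
Σ = +35.2376 → |volume| = 35.24

Directed edges: 132 total, each appears once with its reverse present → watertight.
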